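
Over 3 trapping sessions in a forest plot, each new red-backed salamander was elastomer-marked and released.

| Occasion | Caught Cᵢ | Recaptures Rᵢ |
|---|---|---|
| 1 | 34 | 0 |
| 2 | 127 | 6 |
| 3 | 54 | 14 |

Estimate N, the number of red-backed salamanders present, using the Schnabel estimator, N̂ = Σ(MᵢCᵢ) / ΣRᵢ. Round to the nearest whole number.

Marked at large before each occasion: Mᵢ = Σⱼ<ᵢ (Cⱼ − Rⱼ) → M1=0, M2=34, M3=155
Σ MᵢCᵢ = 0·34 + 34·127 + 155·54 = 0 + 4318 + 8370 = 12688
Σ Rᵢ = 0 + 6 + 14 = 20
N̂ = 12688 / 20 ≈ 634.4 → 634

N ≈ 634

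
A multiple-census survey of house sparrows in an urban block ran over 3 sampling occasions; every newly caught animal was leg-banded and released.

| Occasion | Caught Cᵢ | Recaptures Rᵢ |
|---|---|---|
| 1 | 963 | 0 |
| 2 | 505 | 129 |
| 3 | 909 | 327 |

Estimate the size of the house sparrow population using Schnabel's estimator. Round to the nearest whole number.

Marked at large before each occasion: Mᵢ = Σⱼ<ᵢ (Cⱼ − Rⱼ) → M1=0, M2=963, M3=1339
Σ MᵢCᵢ = 0·963 + 963·505 + 1339·909 = 0 + 486315 + 1217151 = 1703466
Σ Rᵢ = 0 + 129 + 327 = 456
N̂ = 1703466 / 456 ≈ 3735.7 → 3736

N ≈ 3736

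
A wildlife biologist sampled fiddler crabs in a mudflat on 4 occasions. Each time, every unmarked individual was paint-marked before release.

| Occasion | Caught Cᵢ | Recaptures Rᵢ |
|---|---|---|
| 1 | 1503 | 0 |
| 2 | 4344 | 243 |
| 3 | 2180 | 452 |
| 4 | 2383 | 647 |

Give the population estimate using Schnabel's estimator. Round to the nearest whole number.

Marked at large before each occasion: Mᵢ = Σⱼ<ᵢ (Cⱼ − Rⱼ) → M1=0, M2=1503, M3=5604, M4=7332
Σ MᵢCᵢ = 0·1503 + 1503·4344 + 5604·2180 + 7332·2383 = 0 + 6529032 + 12216720 + 17472156 = 36217908
Σ Rᵢ = 0 + 243 + 452 + 647 = 1342
N̂ = 36217908 / 1342 ≈ 26988.0 → 26988

N ≈ 26,988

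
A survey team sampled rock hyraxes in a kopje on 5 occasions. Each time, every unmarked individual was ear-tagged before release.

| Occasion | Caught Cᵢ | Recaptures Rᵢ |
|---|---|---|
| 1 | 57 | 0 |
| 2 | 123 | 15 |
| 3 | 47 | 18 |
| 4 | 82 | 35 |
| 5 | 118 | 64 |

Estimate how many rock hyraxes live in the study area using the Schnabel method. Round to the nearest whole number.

Marked at large before each occasion: Mᵢ = Σⱼ<ᵢ (Cⱼ − Rⱼ) → M1=0, M2=57, M3=165, M4=194, M5=241
Σ MᵢCᵢ = 0·57 + 57·123 + 165·47 + 194·82 + 241·118 = 0 + 7011 + 7755 + 15908 + 28438 = 59112
Σ Rᵢ = 0 + 15 + 18 + 35 + 64 = 132
N̂ = 59112 / 132 ≈ 447.8 → 448

N ≈ 448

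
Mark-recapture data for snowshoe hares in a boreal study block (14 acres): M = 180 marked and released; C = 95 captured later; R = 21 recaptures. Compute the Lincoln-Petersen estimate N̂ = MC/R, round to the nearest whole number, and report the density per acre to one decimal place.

N̂ = 180·95/21 = 17100/21 ≈ 814.3 → 814
Density = N̂ / area = 814 / 14 ≈ 58.14 → 58.1 per acre

density ≈ 58.1 snowshoe hares per acre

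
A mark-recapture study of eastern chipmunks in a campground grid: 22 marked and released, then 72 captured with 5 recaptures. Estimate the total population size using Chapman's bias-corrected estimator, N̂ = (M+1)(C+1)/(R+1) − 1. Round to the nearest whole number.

N ≈ 279

N̂ = (22+1)(72+1)/(5+1) − 1 = 23·73/6 − 1
= 1679/6 − 1 ≈ 279.8 − 1 ≈ 278.8 → 279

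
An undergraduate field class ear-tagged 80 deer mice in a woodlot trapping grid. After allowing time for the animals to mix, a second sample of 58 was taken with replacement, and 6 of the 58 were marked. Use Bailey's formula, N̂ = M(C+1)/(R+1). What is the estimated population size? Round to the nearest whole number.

N ≈ 674

N̂ = 80·(58+1)/(6+1) = 80·59/7 = 4720/7 ≈ 674.3 → 674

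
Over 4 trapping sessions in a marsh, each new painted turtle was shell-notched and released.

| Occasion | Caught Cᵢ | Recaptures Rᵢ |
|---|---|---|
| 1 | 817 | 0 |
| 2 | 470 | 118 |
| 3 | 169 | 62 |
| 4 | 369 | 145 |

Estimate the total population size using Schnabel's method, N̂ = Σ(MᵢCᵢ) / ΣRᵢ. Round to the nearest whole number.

N ≈ 3238

Marked at large before each occasion: Mᵢ = Σⱼ<ᵢ (Cⱼ − Rⱼ) → M1=0, M2=817, M3=1169, M4=1276
Σ MᵢCᵢ = 0·817 + 817·470 + 1169·169 + 1276·369 = 0 + 383990 + 197561 + 470844 = 1052395
Σ Rᵢ = 0 + 118 + 62 + 145 = 325
N̂ = 1052395 / 325 ≈ 3238.1 → 3238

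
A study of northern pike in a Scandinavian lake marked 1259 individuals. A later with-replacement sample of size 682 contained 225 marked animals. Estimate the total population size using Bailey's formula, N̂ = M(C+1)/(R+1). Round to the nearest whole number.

N ≈ 3805

N̂ = 1259·(682+1)/(225+1) = 1259·683/226 = 859897/226 ≈ 3804.9 → 3805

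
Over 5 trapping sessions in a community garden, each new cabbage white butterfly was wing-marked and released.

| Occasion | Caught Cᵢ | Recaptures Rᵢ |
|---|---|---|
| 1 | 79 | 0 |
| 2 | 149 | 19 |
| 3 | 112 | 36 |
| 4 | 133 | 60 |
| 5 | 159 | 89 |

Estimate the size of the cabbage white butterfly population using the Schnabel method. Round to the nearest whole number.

N ≈ 637

Marked at large before each occasion: Mᵢ = Σⱼ<ᵢ (Cⱼ − Rⱼ) → M1=0, M2=79, M3=209, M4=285, M5=358
Σ MᵢCᵢ = 0·79 + 79·149 + 209·112 + 285·133 + 358·159 = 0 + 11771 + 23408 + 37905 + 56922 = 130006
Σ Rᵢ = 0 + 19 + 36 + 60 + 89 = 204
N̂ = 130006 / 204 ≈ 637.3 → 637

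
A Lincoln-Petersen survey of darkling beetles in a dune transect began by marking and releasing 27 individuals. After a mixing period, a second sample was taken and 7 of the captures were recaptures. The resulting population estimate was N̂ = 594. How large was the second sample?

From N = M·C/R: C = N·R / M = 594·7 / 27 = 4158 / 27 = 154.

C = 154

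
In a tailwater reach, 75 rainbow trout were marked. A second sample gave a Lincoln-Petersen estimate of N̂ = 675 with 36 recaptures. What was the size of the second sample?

C = 324

From N = M·C/R: C = N·R / M = 675·36 / 75 = 24300 / 75 = 324.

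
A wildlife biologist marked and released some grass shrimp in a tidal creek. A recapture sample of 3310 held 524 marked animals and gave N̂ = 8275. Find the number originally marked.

M = 1310

From N = M·C/R: M = N·R / C = 8275·524 / 3310 = 4336100 / 3310 = 1310.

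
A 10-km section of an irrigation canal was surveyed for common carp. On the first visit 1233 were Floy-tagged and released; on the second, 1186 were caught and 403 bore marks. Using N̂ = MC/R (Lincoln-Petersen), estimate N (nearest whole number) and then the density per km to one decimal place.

density ≈ 362.9 common carp per km

N̂ = 1233·1186/403 = 1462338/403 ≈ 3628.6 → 3629
Density = N̂ / area = 3629 / 10 ≈ 362.90 → 362.9 per km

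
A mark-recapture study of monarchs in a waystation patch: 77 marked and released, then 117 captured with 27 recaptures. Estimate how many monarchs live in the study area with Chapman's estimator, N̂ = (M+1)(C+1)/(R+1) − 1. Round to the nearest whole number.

N̂ = (77+1)(117+1)/(27+1) − 1 = 78·118/28 − 1
= 9204/28 − 1 ≈ 328.7 − 1 ≈ 327.7 → 328

N ≈ 328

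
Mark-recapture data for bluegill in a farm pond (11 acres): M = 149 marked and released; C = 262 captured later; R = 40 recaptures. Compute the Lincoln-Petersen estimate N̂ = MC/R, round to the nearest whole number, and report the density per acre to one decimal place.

N̂ = 149·262/40 = 39038/40 ≈ 976.0 → 976
Density = N̂ / area = 976 / 11 ≈ 88.73 → 88.7 per acre

density ≈ 88.7 bluegill per acre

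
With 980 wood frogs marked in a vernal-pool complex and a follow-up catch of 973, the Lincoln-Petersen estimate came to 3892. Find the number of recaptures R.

From N = M·C/R: R = M·C / N = 980·973 / 3892 = 953540 / 3892 = 245.

R = 245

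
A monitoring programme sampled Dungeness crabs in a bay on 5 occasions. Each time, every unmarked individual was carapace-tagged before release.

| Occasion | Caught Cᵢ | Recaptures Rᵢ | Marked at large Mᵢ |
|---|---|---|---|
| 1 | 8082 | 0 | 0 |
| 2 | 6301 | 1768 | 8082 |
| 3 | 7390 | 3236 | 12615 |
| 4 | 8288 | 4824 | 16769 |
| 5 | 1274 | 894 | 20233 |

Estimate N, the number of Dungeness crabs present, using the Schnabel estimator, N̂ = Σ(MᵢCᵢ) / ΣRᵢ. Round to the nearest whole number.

Σ MᵢCᵢ = 0·8082 + 8082·6301 + 12615·7390 + 16769·8288 + 20233·1274 = 0 + 50924682 + 93224850 + 138981472 + 25776842 = 308907846
Σ Rᵢ = 0 + 1768 + 3236 + 4824 + 894 = 10722
N̂ = 308907846 / 10722 ≈ 28810.7 → 28811

N ≈ 28,811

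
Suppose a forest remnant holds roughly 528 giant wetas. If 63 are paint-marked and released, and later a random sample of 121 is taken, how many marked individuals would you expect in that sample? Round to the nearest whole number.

expected recaptures ≈ 14

Expected recaptures E[R] = M·C / N.
E[R] = 63 × 121 / 528 = 7623 / 528 ≈ 14.4 → 14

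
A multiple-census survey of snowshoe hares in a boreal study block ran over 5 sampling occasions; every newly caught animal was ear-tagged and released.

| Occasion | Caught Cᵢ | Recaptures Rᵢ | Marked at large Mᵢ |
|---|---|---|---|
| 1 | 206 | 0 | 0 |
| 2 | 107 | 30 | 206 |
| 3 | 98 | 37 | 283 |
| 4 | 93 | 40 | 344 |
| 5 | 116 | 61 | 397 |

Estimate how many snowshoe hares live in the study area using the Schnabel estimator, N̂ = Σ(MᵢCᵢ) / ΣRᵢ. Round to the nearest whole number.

Σ MᵢCᵢ = 0·206 + 206·107 + 283·98 + 344·93 + 397·116 = 0 + 22042 + 27734 + 31992 + 46052 = 127820
Σ Rᵢ = 0 + 30 + 37 + 40 + 61 = 168
N̂ = 127820 / 168 ≈ 760.8 → 761

N ≈ 761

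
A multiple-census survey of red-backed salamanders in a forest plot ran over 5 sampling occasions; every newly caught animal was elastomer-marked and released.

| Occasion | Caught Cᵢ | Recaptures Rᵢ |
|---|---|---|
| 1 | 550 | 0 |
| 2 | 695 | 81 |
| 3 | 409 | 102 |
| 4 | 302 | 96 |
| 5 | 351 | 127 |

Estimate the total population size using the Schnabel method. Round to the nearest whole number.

Marked at large before each occasion: Mᵢ = Σⱼ<ᵢ (Cⱼ − Rⱼ) → M1=0, M2=550, M3=1164, M4=1471, M5=1677
Σ MᵢCᵢ = 0·550 + 550·695 + 1164·409 + 1471·302 + 1677·351 = 0 + 382250 + 476076 + 444242 + 588627 = 1891195
Σ Rᵢ = 0 + 81 + 102 + 96 + 127 = 406
N̂ = 1891195 / 406 ≈ 4658.1 → 4658

N ≈ 4658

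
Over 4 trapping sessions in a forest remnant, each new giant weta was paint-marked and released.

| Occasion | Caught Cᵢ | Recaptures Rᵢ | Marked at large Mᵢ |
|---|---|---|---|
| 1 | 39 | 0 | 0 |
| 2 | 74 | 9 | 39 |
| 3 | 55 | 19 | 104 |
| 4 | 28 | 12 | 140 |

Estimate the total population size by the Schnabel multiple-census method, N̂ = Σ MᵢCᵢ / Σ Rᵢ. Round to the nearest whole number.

N ≈ 313

Σ MᵢCᵢ = 0·39 + 39·74 + 104·55 + 140·28 = 0 + 2886 + 5720 + 3920 = 12526
Σ Rᵢ = 0 + 9 + 19 + 12 = 40
N̂ = 12526 / 40 ≈ 313.1 → 313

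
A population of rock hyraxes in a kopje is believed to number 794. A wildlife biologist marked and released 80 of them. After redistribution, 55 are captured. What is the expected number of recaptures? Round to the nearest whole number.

expected recaptures ≈ 6

Expected recaptures E[R] = M·C / N.
E[R] = 80 × 55 / 794 = 4400 / 794 ≈ 5.5 → 6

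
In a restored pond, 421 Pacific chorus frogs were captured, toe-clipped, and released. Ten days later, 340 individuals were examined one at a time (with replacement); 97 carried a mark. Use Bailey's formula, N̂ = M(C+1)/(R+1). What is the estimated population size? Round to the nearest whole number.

N ≈ 1465

N̂ = 421·(340+1)/(97+1) = 421·341/98 = 143561/98 ≈ 1464.9 → 1465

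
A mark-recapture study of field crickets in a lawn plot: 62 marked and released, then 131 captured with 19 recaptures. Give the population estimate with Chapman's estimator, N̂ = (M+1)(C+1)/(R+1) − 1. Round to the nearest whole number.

N ≈ 415

N̂ = (62+1)(131+1)/(19+1) − 1 = 63·132/20 − 1
= 8316/20 − 1 ≈ 415.8 − 1 ≈ 414.8 → 415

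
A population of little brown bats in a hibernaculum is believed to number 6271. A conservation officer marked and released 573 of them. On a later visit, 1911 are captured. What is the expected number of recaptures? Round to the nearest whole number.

expected recaptures ≈ 175

The marked fraction of the population is 573/6271, so in a sample of 1911 expect C·(M/N) marked.
E[R] = 573 × 1911 / 6271 = 1095003 / 6271 ≈ 174.6 → 175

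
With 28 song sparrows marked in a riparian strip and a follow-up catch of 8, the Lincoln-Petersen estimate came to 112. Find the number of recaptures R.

R = 2

From N = M·C/R: R = M·C / N = 28·8 / 112 = 224 / 112 = 2.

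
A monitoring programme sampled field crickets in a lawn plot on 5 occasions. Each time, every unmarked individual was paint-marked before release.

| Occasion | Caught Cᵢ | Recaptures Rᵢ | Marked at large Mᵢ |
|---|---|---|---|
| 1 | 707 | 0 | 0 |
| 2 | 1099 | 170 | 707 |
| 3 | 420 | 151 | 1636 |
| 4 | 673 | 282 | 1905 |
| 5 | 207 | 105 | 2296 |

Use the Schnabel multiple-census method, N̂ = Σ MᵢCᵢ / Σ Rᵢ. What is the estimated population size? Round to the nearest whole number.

Σ MᵢCᵢ = 0·707 + 707·1099 + 1636·420 + 1905·673 + 2296·207 = 0 + 776993 + 687120 + 1282065 + 475272 = 3221450
Σ Rᵢ = 0 + 170 + 151 + 282 + 105 = 708
N̂ = 3221450 / 708 ≈ 4550.1 → 4550

N ≈ 4550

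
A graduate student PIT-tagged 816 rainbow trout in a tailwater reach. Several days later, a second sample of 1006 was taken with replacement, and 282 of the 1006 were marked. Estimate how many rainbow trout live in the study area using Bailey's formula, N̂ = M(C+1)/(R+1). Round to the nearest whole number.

N̂ = 816·(1006+1)/(282+1) = 816·1007/283 = 821712/283 ≈ 2903.6 → 2904

N ≈ 2904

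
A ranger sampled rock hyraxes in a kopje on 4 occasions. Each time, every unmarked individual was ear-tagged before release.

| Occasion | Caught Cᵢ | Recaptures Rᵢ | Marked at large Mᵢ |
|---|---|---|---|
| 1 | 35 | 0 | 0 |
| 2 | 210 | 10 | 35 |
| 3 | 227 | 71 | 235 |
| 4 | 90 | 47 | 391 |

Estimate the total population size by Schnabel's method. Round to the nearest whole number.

Σ MᵢCᵢ = 0·35 + 35·210 + 235·227 + 391·90 = 0 + 7350 + 53345 + 35190 = 95885
Σ Rᵢ = 0 + 10 + 71 + 47 = 128
N̂ = 95885 / 128 ≈ 749.1 → 749

N ≈ 749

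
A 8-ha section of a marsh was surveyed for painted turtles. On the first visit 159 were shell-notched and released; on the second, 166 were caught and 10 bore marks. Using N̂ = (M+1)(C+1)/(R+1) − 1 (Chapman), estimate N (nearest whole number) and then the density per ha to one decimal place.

density ≈ 303.5 painted turtles per ha

N̂ = 160·167/11 − 1 = 26720/11 − 1 ≈ 2428.1 → 2428
Density = N̂ / area = 2428 / 8 ≈ 303.50 → 303.5 per ha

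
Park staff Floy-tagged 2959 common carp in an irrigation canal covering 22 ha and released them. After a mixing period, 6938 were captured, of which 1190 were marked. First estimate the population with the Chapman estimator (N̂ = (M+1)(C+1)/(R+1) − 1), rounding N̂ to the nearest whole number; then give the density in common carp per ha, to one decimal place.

density ≈ 783.9 common carp per ha

N̂ = 2960·6939/1191 − 1 = 20539440/1191 − 1 ≈ 17244.5 → 17245
Density = N̂ / area = 17245 / 22 ≈ 783.86 → 783.9 per ha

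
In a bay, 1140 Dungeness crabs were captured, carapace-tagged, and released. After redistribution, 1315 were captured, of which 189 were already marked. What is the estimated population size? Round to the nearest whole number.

N = (1140 × 1315) / 189 = 1499100 / 189 ≈ 7931.7 → 7932

N ≈ 7932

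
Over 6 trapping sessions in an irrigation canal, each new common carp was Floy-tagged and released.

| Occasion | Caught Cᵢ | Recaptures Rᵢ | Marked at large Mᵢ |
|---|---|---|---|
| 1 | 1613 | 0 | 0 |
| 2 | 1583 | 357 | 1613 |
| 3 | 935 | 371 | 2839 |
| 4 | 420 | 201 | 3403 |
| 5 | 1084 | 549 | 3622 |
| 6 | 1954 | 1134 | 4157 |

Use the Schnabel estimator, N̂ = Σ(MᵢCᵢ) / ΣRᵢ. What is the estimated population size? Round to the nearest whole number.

Σ MᵢCᵢ = 0·1613 + 1613·1583 + 2839·935 + 3403·420 + 3622·1084 + 4157·1954 = 0 + 2553379 + 2654465 + 1429260 + 3926248 + 8122778 = 18686130
Σ Rᵢ = 0 + 357 + 371 + 201 + 549 + 1134 = 2612
N̂ = 18686130 / 2612 ≈ 7154.0 → 7154

N ≈ 7154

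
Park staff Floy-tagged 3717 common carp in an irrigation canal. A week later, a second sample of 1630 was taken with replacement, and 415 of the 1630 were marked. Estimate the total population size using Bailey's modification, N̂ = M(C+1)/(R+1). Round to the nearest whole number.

N̂ = 3717·(1630+1)/(415+1) = 3717·1631/416 = 6062427/416 ≈ 14573.1 → 14573

N ≈ 14,573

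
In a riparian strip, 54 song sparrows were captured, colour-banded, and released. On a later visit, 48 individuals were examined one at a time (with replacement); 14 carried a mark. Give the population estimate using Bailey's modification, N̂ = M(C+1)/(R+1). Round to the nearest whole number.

N̂ = 54·(48+1)/(14+1) = 54·49/15 = 2646/15 ≈ 176.4 → 176

N ≈ 176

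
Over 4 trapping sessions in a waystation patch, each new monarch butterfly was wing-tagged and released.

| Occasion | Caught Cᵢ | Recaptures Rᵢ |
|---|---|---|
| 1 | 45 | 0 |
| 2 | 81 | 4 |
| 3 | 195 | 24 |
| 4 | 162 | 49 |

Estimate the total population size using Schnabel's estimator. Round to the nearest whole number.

Marked at large before each occasion: Mᵢ = Σⱼ<ᵢ (Cⱼ − Rⱼ) → M1=0, M2=45, M3=122, M4=293
Σ MᵢCᵢ = 0·45 + 45·81 + 122·195 + 293·162 = 0 + 3645 + 23790 + 47466 = 74901
Σ Rᵢ = 0 + 4 + 24 + 49 = 77
N̂ = 74901 / 77 ≈ 972.7 → 973

N ≈ 973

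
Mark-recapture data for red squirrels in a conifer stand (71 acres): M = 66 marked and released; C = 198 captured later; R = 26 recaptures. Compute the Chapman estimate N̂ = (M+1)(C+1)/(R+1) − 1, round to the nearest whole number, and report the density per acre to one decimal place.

density ≈ 6.9 red squirrels per acre

N̂ = 67·199/27 − 1 = 13333/27 − 1 ≈ 492.8 → 493
Density = N̂ / area = 493 / 71 ≈ 6.94 → 6.9 per acre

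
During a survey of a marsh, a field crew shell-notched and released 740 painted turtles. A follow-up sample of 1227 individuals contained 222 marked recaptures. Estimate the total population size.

N = 4090

If marked individuals mix randomly, R/C ≈ M/N, giving N ≈ M·C/R.
N = (740 × 1227) / 222 = 907980 / 222 = 4090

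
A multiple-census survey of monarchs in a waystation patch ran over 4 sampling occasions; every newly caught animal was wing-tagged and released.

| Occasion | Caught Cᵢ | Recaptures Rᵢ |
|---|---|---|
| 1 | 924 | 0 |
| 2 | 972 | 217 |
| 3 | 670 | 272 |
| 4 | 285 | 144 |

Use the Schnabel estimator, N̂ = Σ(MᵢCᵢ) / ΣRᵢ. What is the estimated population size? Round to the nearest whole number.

N ≈ 4131

Marked at large before each occasion: Mᵢ = Σⱼ<ᵢ (Cⱼ − Rⱼ) → M1=0, M2=924, M3=1679, M4=2077
Σ MᵢCᵢ = 0·924 + 924·972 + 1679·670 + 2077·285 = 0 + 898128 + 1124930 + 591945 = 2615003
Σ Rᵢ = 0 + 217 + 272 + 144 = 633
N̂ = 2615003 / 633 ≈ 4131.1 → 4131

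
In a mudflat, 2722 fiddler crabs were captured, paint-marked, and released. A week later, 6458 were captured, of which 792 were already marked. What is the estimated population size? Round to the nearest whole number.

N ≈ 22,195

Lincoln-Petersen assumes M/N = R/C, so N = M·C / R.
N = (2722 × 6458) / 792 = 17578676 / 792 ≈ 22195.3 → 22195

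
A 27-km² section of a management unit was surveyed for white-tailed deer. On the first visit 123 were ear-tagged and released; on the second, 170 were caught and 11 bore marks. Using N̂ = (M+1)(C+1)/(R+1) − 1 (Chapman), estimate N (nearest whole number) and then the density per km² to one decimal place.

density ≈ 65.4 white-tailed deer per km²

N̂ = 124·171/12 − 1 = 21204/12 − 1 = 1766
Density = N̂ / area = 1766 / 27 ≈ 65.41 → 65.4 per km²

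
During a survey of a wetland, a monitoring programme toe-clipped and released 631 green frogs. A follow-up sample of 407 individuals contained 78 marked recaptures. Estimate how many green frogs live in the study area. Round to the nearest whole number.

If marked individuals mix randomly, R/C ≈ M/N, giving N ≈ M·C/R.
N = (631 × 407) / 78 = 256817 / 78 ≈ 3292.5 → 3293

N ≈ 3293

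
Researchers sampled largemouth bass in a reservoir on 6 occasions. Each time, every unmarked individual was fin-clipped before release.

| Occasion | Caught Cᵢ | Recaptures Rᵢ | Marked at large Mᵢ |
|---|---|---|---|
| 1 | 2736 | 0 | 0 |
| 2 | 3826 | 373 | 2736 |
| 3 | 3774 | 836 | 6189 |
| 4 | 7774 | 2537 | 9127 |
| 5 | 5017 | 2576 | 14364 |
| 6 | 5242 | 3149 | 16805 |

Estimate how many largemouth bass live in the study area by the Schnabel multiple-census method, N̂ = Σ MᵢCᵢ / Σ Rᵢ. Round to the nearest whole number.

Σ MᵢCᵢ = 0·2736 + 2736·3826 + 6189·3774 + 9127·7774 + 14364·5017 + 16805·5242 = 0 + 10467936 + 23357286 + 70953298 + 72064188 + 88091810 = 264934518
Σ Rᵢ = 0 + 373 + 836 + 2537 + 2576 + 3149 = 9471
N̂ = 264934518 / 9471 ≈ 27973.2 → 27973

N ≈ 27,973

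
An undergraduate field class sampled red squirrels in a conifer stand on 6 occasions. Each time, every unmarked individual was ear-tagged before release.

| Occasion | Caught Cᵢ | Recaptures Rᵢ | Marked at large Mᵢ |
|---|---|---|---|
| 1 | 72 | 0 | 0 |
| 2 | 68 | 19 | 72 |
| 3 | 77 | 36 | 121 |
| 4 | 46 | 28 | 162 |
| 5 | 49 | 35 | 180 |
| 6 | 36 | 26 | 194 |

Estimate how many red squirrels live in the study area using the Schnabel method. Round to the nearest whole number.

Σ MᵢCᵢ = 0·72 + 72·68 + 121·77 + 162·46 + 180·49 + 194·36 = 0 + 4896 + 9317 + 7452 + 8820 + 6984 = 37469
Σ Rᵢ = 0 + 19 + 36 + 28 + 35 + 26 = 144
N̂ = 37469 / 144 ≈ 260.2 → 260

N ≈ 260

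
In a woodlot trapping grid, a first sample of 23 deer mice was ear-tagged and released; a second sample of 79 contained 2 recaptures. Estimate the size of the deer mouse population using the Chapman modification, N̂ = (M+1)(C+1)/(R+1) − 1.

N = 639

N̂ = (23+1)(79+1)/(2+1) − 1 = 24·80/3 − 1
= 1920/3 − 1 = 640 − 1 = 639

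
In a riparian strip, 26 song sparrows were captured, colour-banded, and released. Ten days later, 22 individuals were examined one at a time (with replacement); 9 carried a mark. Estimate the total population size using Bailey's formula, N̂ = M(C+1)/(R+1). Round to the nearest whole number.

N̂ = 26·(22+1)/(9+1) = 26·23/10 = 598/10 ≈ 59.8 → 60

N ≈ 60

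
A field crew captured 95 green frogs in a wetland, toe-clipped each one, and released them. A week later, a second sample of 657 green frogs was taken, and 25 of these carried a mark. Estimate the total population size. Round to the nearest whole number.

If marked individuals mix randomly, R/C ≈ M/N, giving N ≈ M·C/R.
N = (95 × 657) / 25 = 62415 / 25 ≈ 2496.6 → 2497

N ≈ 2497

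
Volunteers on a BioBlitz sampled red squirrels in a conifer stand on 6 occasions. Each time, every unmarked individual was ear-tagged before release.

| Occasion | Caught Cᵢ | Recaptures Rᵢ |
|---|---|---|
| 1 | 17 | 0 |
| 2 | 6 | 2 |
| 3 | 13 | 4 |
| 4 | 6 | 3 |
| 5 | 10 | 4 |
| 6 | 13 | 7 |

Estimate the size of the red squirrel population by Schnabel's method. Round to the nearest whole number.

Marked at large before each occasion: Mᵢ = Σⱼ<ᵢ (Cⱼ − Rⱼ) → M1=0, M2=17, M3=21, M4=30, M5=33, M6=39
Σ MᵢCᵢ = 0·17 + 17·6 + 21·13 + 30·6 + 33·10 + 39·13 = 0 + 102 + 273 + 180 + 330 + 507 = 1392
Σ Rᵢ = 0 + 2 + 4 + 3 + 4 + 7 = 20
N̂ = 1392 / 20 ≈ 69.6 → 70

N ≈ 70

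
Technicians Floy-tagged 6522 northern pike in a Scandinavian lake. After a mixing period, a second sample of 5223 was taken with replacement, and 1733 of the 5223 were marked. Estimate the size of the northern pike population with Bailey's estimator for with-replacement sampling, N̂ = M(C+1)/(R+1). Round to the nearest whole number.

N̂ = 6522·(5223+1)/(1733+1) = 6522·5224/1734 = 34070928/1734 ≈ 19648.7 → 19649

N ≈ 19,649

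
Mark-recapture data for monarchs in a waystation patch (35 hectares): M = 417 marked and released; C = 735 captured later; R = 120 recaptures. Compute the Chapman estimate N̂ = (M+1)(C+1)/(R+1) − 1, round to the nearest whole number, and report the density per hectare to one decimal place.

N̂ = 418·736/121 − 1 = 307648/121 − 1 ≈ 2541.5 → 2542
Density = N̂ / area = 2542 / 35 ≈ 72.63 → 72.6 per hectare

density ≈ 72.6 monarchs per hectare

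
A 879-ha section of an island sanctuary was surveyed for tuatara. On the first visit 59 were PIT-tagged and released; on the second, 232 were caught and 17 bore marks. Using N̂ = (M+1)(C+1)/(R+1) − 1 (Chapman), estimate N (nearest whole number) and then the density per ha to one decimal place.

N̂ = 60·233/18 − 1 = 13980/18 − 1 ≈ 775.7 → 776
Density = N̂ / area = 776 / 879 ≈ 0.88 → 0.9 per ha

density ≈ 0.9 tuatara per ha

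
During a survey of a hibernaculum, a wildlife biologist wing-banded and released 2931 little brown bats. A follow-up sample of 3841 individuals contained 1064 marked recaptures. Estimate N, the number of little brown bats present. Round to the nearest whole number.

N = (2931 × 3841) / 1064 = 11257971 / 1064 ≈ 10580.8 → 10581

N ≈ 10,581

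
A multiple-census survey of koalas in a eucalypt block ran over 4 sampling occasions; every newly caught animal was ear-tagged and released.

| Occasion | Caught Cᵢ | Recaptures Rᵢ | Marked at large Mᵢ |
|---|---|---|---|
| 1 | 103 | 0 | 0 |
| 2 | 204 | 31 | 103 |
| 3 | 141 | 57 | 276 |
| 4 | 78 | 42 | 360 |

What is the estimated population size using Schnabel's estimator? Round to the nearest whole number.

Σ MᵢCᵢ = 0·103 + 103·204 + 276·141 + 360·78 = 0 + 21012 + 38916 + 28080 = 88008
Σ Rᵢ = 0 + 31 + 57 + 42 = 130
N̂ = 88008 / 130 ≈ 677.0 → 677

N ≈ 677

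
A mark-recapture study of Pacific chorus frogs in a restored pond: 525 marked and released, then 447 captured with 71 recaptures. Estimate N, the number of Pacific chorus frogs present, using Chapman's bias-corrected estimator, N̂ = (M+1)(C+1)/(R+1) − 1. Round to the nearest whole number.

N̂ = (525+1)(447+1)/(71+1) − 1 = 526·448/72 − 1
= 235648/72 − 1 ≈ 3272.9 − 1 ≈ 3271.9 → 3272

N ≈ 3272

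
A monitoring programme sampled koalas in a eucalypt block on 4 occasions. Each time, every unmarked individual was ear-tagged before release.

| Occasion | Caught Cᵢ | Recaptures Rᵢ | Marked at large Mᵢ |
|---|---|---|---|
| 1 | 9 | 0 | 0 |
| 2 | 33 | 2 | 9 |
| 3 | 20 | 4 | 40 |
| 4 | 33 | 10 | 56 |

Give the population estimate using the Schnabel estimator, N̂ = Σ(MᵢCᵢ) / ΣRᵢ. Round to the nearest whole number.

Σ MᵢCᵢ = 0·9 + 9·33 + 40·20 + 56·33 = 0 + 297 + 800 + 1848 = 2945
Σ Rᵢ = 0 + 2 + 4 + 10 = 16
N̂ = 2945 / 16 ≈ 184.1 → 184

N ≈ 184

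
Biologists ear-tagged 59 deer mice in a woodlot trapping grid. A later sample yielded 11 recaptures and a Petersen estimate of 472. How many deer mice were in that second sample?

C = 88

From N = M·C/R: C = N·R / M = 472·11 / 59 = 5192 / 59 = 88.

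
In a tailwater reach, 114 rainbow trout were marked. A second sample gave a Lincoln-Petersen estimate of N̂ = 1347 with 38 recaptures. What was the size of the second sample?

C = 449

From N = M·C/R: C = N·R / M = 1347·38 / 114 = 51186 / 114 = 449.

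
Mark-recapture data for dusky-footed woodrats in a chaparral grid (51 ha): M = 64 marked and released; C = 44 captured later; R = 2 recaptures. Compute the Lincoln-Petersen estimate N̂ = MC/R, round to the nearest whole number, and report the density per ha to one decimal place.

density ≈ 27.6 dusky-footed woodrats per ha

N̂ = 64·44/2 = 2816/2 = 1408
Density = N̂ / area = 1408 / 51 ≈ 27.61 → 27.6 per ha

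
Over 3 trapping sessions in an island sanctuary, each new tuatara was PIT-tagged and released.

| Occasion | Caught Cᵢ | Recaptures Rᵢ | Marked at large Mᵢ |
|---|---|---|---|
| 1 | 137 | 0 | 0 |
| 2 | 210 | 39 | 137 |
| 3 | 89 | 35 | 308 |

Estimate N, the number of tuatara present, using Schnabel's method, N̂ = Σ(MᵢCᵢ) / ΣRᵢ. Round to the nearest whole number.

N ≈ 759

Σ MᵢCᵢ = 0·137 + 137·210 + 308·89 = 0 + 28770 + 27412 = 56182
Σ Rᵢ = 0 + 39 + 35 = 74
N̂ = 56182 / 74 ≈ 759.2 → 759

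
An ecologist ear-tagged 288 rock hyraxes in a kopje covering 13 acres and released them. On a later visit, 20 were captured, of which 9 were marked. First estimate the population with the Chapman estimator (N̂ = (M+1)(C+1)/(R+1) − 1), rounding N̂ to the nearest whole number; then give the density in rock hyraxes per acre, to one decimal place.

N̂ = 289·21/10 − 1 = 6069/10 − 1 ≈ 605.9 → 606
Density = N̂ / area = 606 / 13 ≈ 46.62 → 46.6 per acre

density ≈ 46.6 rock hyraxes per acre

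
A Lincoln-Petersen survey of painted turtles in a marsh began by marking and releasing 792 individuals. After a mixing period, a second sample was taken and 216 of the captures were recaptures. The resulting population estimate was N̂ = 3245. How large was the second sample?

From N = M·C/R: C = N·R / M = 3245·216 / 792 = 700920 / 792 = 885.

C = 885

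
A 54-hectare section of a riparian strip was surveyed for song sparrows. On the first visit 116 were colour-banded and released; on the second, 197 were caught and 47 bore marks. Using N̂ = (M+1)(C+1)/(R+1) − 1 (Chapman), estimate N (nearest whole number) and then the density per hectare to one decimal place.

N̂ = 117·198/48 − 1 = 23166/48 − 1 ≈ 481.6 → 482
Density = N̂ / area = 482 / 54 ≈ 8.93 → 8.9 per hectare

density ≈ 8.9 song sparrows per hectare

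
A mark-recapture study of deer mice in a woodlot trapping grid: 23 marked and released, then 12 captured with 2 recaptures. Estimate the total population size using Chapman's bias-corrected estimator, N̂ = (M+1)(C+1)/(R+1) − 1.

N̂ = (23+1)(12+1)/(2+1) − 1 = 24·13/3 − 1
= 312/3 − 1 = 104 − 1 = 103

N = 103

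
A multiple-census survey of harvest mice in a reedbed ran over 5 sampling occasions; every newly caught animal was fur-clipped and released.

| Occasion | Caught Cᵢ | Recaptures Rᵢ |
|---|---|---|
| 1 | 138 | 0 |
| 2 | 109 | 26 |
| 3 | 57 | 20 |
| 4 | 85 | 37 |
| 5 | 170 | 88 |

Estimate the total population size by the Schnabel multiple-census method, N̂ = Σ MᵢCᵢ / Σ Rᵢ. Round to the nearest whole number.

Marked at large before each occasion: Mᵢ = Σⱼ<ᵢ (Cⱼ − Rⱼ) → M1=0, M2=138, M3=221, M4=258, M5=306
Σ MᵢCᵢ = 0·138 + 138·109 + 221·57 + 258·85 + 306·170 = 0 + 15042 + 12597 + 21930 + 52020 = 101589
Σ Rᵢ = 0 + 26 + 20 + 37 + 88 = 171
N̂ = 101589 / 171 ≈ 594.1 → 594

N ≈ 594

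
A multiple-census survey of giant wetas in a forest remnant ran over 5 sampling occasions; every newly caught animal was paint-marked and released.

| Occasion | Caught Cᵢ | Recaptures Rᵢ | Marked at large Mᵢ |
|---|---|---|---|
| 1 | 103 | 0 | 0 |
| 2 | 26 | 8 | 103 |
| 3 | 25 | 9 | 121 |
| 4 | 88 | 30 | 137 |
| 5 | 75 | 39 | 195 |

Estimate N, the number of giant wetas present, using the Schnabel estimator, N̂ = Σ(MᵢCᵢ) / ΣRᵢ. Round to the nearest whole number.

N ≈ 377

Σ MᵢCᵢ = 0·103 + 103·26 + 121·25 + 137·88 + 195·75 = 0 + 2678 + 3025 + 12056 + 14625 = 32384
Σ Rᵢ = 0 + 8 + 9 + 30 + 39 = 86
N̂ = 32384 / 86 ≈ 376.6 → 377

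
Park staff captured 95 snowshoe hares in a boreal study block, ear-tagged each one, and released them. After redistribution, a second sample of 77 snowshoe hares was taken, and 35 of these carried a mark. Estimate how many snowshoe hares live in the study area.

N = (95 × 77) / 35 = 7315 / 35 = 209

N = 209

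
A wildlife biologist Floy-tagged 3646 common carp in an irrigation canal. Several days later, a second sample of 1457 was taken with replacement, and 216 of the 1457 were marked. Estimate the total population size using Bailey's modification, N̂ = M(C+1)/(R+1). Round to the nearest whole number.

N̂ = 3646·(1457+1)/(216+1) = 3646·1458/217 = 5315868/217 ≈ 24497.1 → 24497

N ≈ 24,497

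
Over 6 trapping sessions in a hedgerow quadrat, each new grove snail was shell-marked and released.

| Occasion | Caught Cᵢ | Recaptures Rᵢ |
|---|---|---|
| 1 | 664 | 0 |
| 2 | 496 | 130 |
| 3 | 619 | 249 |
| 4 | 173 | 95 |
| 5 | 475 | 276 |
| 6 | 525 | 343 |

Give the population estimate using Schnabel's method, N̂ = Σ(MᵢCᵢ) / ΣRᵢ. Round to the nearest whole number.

N ≈ 2554

Marked at large before each occasion: Mᵢ = Σⱼ<ᵢ (Cⱼ − Rⱼ) → M1=0, M2=664, M3=1030, M4=1400, M5=1478, M6=1677
Σ MᵢCᵢ = 0·664 + 664·496 + 1030·619 + 1400·173 + 1478·475 + 1677·525 = 0 + 329344 + 637570 + 242200 + 702050 + 880425 = 2791589
Σ Rᵢ = 0 + 130 + 249 + 95 + 276 + 343 = 1093
N̂ = 2791589 / 1093 ≈ 2554.1 → 2554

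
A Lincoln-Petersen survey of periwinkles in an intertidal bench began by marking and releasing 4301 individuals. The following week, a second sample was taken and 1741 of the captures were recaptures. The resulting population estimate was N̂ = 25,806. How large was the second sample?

C = 10446

From N = M·C/R: C = N·R / M = 25806·1741 / 4301 = 44928246 / 4301 = 10446.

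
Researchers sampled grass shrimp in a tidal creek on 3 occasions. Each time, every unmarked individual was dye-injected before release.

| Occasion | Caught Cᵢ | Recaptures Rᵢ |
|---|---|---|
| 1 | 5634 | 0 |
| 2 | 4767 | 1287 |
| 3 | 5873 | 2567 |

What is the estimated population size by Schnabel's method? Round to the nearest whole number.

Marked at large before each occasion: Mᵢ = Σⱼ<ᵢ (Cⱼ − Rⱼ) → M1=0, M2=5634, M3=9114
Σ MᵢCᵢ = 0·5634 + 5634·4767 + 9114·5873 = 0 + 26857278 + 53526522 = 80383800
Σ Rᵢ = 0 + 1287 + 2567 = 3854
N̂ = 80383800 / 3854 ≈ 20857.2 → 20857

N ≈ 20,857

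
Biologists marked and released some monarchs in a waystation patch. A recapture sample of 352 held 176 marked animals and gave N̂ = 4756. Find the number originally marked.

M = 2378

From N = M·C/R: M = N·R / C = 4756·176 / 352 = 837056 / 352 = 2378.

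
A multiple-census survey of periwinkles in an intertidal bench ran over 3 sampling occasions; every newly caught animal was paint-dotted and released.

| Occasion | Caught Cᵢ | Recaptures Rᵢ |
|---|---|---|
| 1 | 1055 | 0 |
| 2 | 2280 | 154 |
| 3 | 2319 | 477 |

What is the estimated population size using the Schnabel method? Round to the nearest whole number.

N ≈ 15,503

Marked at large before each occasion: Mᵢ = Σⱼ<ᵢ (Cⱼ − Rⱼ) → M1=0, M2=1055, M3=3181
Σ MᵢCᵢ = 0·1055 + 1055·2280 + 3181·2319 = 0 + 2405400 + 7376739 = 9782139
Σ Rᵢ = 0 + 154 + 477 = 631
N̂ = 9782139 / 631 ≈ 15502.6 → 15503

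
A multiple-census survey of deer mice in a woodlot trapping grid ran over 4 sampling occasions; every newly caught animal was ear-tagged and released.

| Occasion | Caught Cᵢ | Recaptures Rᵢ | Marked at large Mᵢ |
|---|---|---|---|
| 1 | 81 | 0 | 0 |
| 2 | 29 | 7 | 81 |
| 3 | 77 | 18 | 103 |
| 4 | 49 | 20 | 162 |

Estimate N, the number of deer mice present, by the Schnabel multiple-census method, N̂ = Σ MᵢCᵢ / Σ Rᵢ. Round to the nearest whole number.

Σ MᵢCᵢ = 0·81 + 81·29 + 103·77 + 162·49 = 0 + 2349 + 7931 + 7938 = 18218
Σ Rᵢ = 0 + 7 + 18 + 20 = 45
N̂ = 18218 / 45 ≈ 404.8 → 405

N ≈ 405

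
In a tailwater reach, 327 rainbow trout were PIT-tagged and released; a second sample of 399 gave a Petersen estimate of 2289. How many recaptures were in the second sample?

From N = M·C/R: R = M·C / N = 327·399 / 2289 = 130473 / 2289 = 57.

R = 57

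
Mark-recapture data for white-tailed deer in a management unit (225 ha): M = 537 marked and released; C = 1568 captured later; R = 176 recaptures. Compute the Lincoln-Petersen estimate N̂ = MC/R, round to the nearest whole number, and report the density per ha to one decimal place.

N̂ = 537·1568/176 = 842016/176 ≈ 4784.2 → 4784
Density = N̂ / area = 4784 / 225 ≈ 21.26 → 21.3 per ha

density ≈ 21.3 white-tailed deer per ha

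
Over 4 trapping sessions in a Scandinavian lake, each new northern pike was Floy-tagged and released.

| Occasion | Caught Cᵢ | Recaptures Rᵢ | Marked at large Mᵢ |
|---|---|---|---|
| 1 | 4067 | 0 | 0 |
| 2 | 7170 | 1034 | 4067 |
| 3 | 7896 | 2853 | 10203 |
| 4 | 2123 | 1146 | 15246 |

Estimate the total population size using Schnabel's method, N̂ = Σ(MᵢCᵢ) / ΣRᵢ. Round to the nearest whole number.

N ≈ 28,232

Σ MᵢCᵢ = 0·4067 + 4067·7170 + 10203·7896 + 15246·2123 = 0 + 29160390 + 80562888 + 32367258 = 142090536
Σ Rᵢ = 0 + 1034 + 2853 + 1146 = 5033
N̂ = 142090536 / 5033 ≈ 28231.8 → 28232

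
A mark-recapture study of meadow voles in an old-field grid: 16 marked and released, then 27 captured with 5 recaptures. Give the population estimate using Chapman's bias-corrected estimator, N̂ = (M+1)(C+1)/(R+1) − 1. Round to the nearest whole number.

N ≈ 78

N̂ = (16+1)(27+1)/(5+1) − 1 = 17·28/6 − 1
= 476/6 − 1 ≈ 79.3 − 1 ≈ 78.3 → 78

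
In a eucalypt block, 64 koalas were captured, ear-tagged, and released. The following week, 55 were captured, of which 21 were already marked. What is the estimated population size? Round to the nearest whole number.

N = (64 × 55) / 21 = 3520 / 21 ≈ 167.6 → 168

N ≈ 168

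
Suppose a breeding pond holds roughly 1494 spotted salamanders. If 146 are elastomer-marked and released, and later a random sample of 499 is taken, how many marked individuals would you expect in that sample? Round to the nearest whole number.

expected recaptures ≈ 49

Expected recaptures E[R] = M·C / N.
E[R] = 146 × 499 / 1494 = 72854 / 1494 ≈ 48.8 → 49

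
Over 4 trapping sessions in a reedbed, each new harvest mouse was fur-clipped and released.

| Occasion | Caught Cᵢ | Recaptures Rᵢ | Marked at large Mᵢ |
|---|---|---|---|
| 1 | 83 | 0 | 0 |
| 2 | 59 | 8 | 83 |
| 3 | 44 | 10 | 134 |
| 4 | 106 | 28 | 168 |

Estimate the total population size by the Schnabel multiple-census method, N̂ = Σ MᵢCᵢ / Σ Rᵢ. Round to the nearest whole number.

Σ MᵢCᵢ = 0·83 + 83·59 + 134·44 + 168·106 = 0 + 4897 + 5896 + 17808 = 28601
Σ Rᵢ = 0 + 8 + 10 + 28 = 46
N̂ = 28601 / 46 ≈ 621.8 → 622

N ≈ 622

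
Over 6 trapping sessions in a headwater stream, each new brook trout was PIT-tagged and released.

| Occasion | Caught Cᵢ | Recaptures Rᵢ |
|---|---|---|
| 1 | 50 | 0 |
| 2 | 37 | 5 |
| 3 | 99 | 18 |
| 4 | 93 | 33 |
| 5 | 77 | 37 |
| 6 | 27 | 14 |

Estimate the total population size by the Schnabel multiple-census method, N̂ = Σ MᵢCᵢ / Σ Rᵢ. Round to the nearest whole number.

Marked at large before each occasion: Mᵢ = Σⱼ<ᵢ (Cⱼ − Rⱼ) → M1=0, M2=50, M3=82, M4=163, M5=223, M6=263
Σ MᵢCᵢ = 0·50 + 50·37 + 82·99 + 163·93 + 223·77 + 263·27 = 0 + 1850 + 8118 + 15159 + 17171 + 7101 = 49399
Σ Rᵢ = 0 + 5 + 18 + 33 + 37 + 14 = 107
N̂ = 49399 / 107 ≈ 461.7 → 462

N ≈ 462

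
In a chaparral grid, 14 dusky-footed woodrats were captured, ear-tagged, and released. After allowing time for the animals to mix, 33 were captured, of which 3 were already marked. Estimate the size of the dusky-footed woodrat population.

N = 154

N = (14 × 33) / 3 = 462 / 3 = 154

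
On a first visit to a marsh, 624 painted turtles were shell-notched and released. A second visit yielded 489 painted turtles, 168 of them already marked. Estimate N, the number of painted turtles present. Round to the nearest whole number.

N ≈ 1816

Lincoln-Petersen assumes M/N = R/C, so N = M·C / R.
N = (624 × 489) / 168 = 305136 / 168 ≈ 1816.3 → 1816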